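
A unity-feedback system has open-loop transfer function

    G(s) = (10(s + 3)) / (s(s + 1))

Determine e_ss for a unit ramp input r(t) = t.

e_ss = 0.03333

G(s) has one pole at the origin.
This is a Type 1 system. Kv = lim_{s→0} s·G(s) = 30/1.
e_ss = 1/Kv = 1/(30) = 1/30 ≈ 0.03333.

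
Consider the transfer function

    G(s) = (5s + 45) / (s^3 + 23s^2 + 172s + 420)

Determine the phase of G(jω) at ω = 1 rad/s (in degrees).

∠G(j1) ≈ -16.96°

At s = j1: numerator = 45 + j5, denominator = 397 + j171.
∠G = ∠num − ∠den = 6.3402° − (23.303°) = -16.96°.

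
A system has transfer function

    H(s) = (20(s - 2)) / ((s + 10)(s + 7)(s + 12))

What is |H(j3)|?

|H(j3)| ≈ 0.07332

Substitute s = j3: numerator = -40 + j60, denominator = 579 + j795.
|H(j3)| = |-40 + j60| / |579 + j795| = 72.111 / 983.50 ≈ 0.07332.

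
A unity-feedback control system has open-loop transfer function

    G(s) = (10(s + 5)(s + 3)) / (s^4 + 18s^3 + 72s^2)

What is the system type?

The denominator has 2 factors of s at the origin (free integrators), so this is a Type 2 system.

Type 2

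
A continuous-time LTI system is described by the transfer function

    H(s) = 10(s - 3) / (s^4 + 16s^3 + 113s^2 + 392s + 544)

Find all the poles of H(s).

s = -4 ± j, -4 ± 4j

The poles are the roots of the denominator s^4 + 16s^3 + 113s^2 + 392s + 544 = 0.
No real roots exist; factor into two real quadratics: (s^2 + 8s + 17)(s^2 + 8s + 32) = 0.
Each quadratic gives a conjugate pair via the quadratic formula.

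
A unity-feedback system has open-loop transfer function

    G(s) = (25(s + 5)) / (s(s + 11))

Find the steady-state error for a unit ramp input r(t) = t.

e_ss = 0.08800

G(s) has one pole at the origin.
This is a Type 1 system. Kv = lim_{s→0} s·G(s) = 125/11.
e_ss = 1/Kv = 1/(125/11) = 11/125 ≈ 0.08800.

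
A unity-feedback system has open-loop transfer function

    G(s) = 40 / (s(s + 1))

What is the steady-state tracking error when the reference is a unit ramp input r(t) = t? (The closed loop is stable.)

G(s) has one pole at the origin.
This is a Type 1 system. Kv = lim_{s→0} s·G(s) = 40/1.
e_ss = 1/Kv = 1/(40) = 1/40 ≈ 0.02500.

e_ss = 0.02500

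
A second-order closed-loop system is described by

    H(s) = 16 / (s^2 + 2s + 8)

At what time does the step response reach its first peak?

Comparing s^2 + 2s + 8 to s^2 + 2ζωₙs + ωₙ²: ωₙ = √8 ≈ 2.828 rad/s and ζ = 2/(2·√8) ≈ 0.3536.
ζωₙ = 2/2 = 1, so ω_d = ωₙ√(1−ζ²) = √(ωₙ² − (ζωₙ)²) = √(8 − 1²) = √7 ≈ 2.646 rad/s.
t_p = π/ω_d = π/2.646 ≈ 1.187 s.

t_p ≈ 1.187 s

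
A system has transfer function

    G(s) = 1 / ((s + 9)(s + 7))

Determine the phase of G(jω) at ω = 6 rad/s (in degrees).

∠G(j6) ≈ -74.29°

At s = j6: numerator = 1, denominator = 27 + j96.
∠G = ∠num − ∠den = 0° − (74.291°) = -74.29°.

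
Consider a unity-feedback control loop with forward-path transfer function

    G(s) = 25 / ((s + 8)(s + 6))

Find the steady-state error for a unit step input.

e_ss = 0.6575

G(s) has no poles at the origin.
This is a Type 0 system. Kp = lim_{s→0} G(s) = 25/48.
e_ss = 1/(1 + Kp) = 1/(1 + 25/48) = 48/73 ≈ 0.6575.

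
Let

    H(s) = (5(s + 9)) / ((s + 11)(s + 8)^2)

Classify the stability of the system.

stable

The poles can be read from the denominator factors: s = -11, -8, -8.
Since all poles lie strictly in the left half-plane, the system is stable.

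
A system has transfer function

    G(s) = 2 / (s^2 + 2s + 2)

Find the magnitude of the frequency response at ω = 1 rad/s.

Substitute s = j1: numerator = 2, denominator = 1 + j2.
|G(j1)| = |2| / |1 + j2| = 2 / 2.2361 ≈ 0.8944.

|G(j1)| ≈ 0.8944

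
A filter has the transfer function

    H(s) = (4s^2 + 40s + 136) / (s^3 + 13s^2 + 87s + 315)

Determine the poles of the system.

s = -3 + 6j, -3 - 6j, -7

The poles are the roots of the denominator s^3 + 13s^2 + 87s + 315 = 0.
Trying s = -7: the polynomial evaluates to 0, so (s + 7) is a factor.
Dividing out leaves s^2 + 6s + 45 = 0.
The quadratic formula then gives s = -3 ± 6j.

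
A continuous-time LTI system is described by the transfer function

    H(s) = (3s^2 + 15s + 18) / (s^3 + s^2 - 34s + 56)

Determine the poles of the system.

The poles are the roots of the denominator s^3 + s^2 - 34s + 56 = 0.
Trying s = 4: the polynomial evaluates to 0, so (s - 4) is a factor.
Dividing out leaves s^2 + 5s - 14 = 0.
Factoring the quadratic: (s + 7)(s - 2) = 0.

s = 4, -7, 2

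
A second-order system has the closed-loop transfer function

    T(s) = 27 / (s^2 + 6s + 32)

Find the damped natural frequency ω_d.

ω_d ≈ 4.796 rad/s

Comparing s^2 + 6s + 32 to s^2 + 2ζωₙs + ωₙ²: ωₙ = √32 ≈ 5.657 rad/s and ζ = 6/(2·√32) ≈ 0.5303.
ζωₙ = 6/2 = 3, so ω_d = ωₙ√(1−ζ²) = √(ωₙ² − (ζωₙ)²) = √(32 − 3²) = √23 ≈ 4.796 rad/s.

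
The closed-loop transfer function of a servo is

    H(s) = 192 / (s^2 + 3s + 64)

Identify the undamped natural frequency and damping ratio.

Compare the denominator to the standard form s^2 + 2ζωₙs + ωₙ².
ωₙ² = 64, so ωₙ = 8 rad/s.
2ζωₙ = 3, so ζ = 3/(2·8) = 0.1875.

ωₙ = 8 rad/s, ζ = 0.1875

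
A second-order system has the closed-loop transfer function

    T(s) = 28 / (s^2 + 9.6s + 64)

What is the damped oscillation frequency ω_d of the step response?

ω_d = 6.400 rad/s

Comparing s^2 + 9.6s + 64 to s^2 + 2ζωₙs + ωₙ²: ωₙ = 8 rad/s and ζ = 9.6/(2·8) = 0.6.
ζωₙ = 9.6/2 = 4.8, so ω_d = ωₙ√(1−ζ²) = √(ωₙ² − (ζωₙ)²) = √(64 − 4.8²) = √40.96 = 6.400 rad/s.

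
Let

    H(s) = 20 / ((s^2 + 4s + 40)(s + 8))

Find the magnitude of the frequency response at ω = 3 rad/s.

|H(j3)| ≈ 0.07042

Substitute s = j3: numerator = 20, denominator = 212 + j189.
|H(j3)| = |20| / |212 + j189| = 20 / 284.02 ≈ 0.07042.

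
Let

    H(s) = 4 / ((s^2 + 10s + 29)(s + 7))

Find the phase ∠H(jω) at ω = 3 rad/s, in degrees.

∠H(j3) ≈ -79.51°

At s = j3: numerator = 4, denominator = 50 + j270.
∠H = ∠num − ∠den = 0° − (79.509°) = -79.51°.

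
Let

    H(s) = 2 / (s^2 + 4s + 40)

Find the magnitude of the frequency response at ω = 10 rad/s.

|H(j10)| ≈ 0.02774

Substitute s = j10: numerator = 2, denominator = -60 + j40.
|H(j10)| = |2| / |-60 + j40| = 2 / 72.111 ≈ 0.02774.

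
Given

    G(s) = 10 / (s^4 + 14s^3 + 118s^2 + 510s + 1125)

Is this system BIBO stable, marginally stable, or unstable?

The denominator s^4 + 14s^3 + 118s^2 + 510s + 1125 factors as (s^2 + 6s + 45)(s^2 + 8s + 25), giving poles at s = -3 ± 6j, -4 ± 3j.
Since all poles lie strictly in the left half-plane, the system is stable.

stable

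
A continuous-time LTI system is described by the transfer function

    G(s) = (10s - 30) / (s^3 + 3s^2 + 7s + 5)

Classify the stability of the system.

The denominator s^3 + 3s^2 + 7s + 5 factors as (s^2 + 2s + 5)(s + 1), giving poles at s = -1 + 2j, -1 - 2j, -1.
Since all poles lie strictly in the left half-plane, the system is stable.

stable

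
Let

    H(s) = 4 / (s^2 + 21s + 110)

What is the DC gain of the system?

Set s = 0: H(0) = (4) / (110) = 2/55.

H(0) = 2/55 ≈ 0.03636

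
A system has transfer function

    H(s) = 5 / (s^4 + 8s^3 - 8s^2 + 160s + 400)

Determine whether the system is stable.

unstable

The denominator s^4 + 8s^3 - 8s^2 + 160s + 400 factors as (s + 10)(s + 2)(s^2 - 4s + 20), giving poles at s = -10, -2, 2 + 4j, 2 - 4j.
Since the pole(s) at s = 2 + 4j, 2 - 4j lie in the right half-plane, the system is unstable.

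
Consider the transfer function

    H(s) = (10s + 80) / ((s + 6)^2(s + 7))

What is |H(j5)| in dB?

|H(j5)|_dB ≈ -14.9 dB

Substitute s = j5: numerator = 80 + j50, denominator = -223 + j475.
|H(j5)| = |80 + j50| / |-223 + j475| = 94.340 / 524.74 ≈ 0.1798.
In decibels: 20·log₁₀(0.1798) ≈ -14.9 dB.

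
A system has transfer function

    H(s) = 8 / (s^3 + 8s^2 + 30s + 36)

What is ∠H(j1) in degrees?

∠H(j1) ≈ -46.01°

At s = j1: numerator = 8, denominator = 28 + j29.
∠H = ∠num − ∠den = 0° − (46.005°) = -46.01°.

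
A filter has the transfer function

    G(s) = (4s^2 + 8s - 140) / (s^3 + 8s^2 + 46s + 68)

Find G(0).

Set s = 0: G(0) = (-140) / (68) = -35/17.

G(0) = -35/17 ≈ -2.059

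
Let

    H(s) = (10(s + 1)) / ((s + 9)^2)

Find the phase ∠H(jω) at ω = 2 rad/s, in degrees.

∠H(j2) ≈ 38.38°

At s = j2: numerator = 10 + j20, denominator = 77 + j36.
∠H = ∠num − ∠den = 63.435° − (25.058°) = 38.38°.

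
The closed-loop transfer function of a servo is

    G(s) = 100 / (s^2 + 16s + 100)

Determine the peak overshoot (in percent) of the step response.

%OS ≈ 1.52%

Comparing s^2 + 16s + 100 to s^2 + 2ζωₙs + ωₙ²: ωₙ = 10 rad/s and ζ = 16/(2·10) = 0.8.
%OS = 100·exp(−πζ/√(1−ζ²)) = 100·exp(−π·0.8/√(1−0.8²)) ≈ 1.52%.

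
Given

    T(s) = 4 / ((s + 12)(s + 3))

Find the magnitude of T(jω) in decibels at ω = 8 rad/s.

Substitute s = j8: numerator = 4, denominator = -28 + j120.
|T(j8)| = |4| / |-28 + j120| = 4 / 123.22 ≈ 0.03246.
In decibels: 20·log₁₀(0.03246) ≈ -29.8 dB.

|T(j8)|_dB ≈ -29.8 dB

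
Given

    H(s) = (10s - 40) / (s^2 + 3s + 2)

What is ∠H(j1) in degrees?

∠H(j1) ≈ 94.40°

At s = j1: numerator = -40 + j10, denominator = 1 + j3.
∠H = ∠num − ∠den = 165.96° − (71.565°) = 94.40°.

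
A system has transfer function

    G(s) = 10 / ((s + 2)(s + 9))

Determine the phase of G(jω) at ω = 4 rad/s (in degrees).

∠G(j4) ≈ -87.40°

At s = j4: numerator = 10, denominator = 2 + j44.
∠G = ∠num − ∠den = 0° − (87.397°) = -87.40°.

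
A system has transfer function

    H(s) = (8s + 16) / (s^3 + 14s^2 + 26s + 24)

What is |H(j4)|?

Substitute s = j4: numerator = 16 + j32, denominator = -200 + j40.
|H(j4)| = |16 + j32| / |-200 + j40| = 35.777 / 203.96 ≈ 0.1754.

|H(j4)| ≈ 0.1754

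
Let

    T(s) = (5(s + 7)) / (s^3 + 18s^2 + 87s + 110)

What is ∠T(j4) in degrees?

∠T(j4) ≈ -92.33°

At s = j4: numerator = 35 + j20, denominator = -178 + j284.
∠T = ∠num − ∠den = 29.745° − (122.08°) = -92.33°.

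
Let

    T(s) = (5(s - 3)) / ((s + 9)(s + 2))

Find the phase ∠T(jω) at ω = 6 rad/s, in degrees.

At s = j6: numerator = -15 + j30, denominator = -18 + j66.
∠T = ∠num − ∠den = 116.57° − (105.26°) = 11.31°.

∠T(j6) ≈ 11.31°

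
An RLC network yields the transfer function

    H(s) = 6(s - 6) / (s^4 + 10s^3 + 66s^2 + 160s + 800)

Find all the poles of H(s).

s = ±4j, -5 ± 5j

The poles are the roots of the denominator s^4 + 10s^3 + 66s^2 + 160s + 800 = 0.
No real roots exist; factor into two real quadratics: (s^2 + 16)(s^2 + 10s + 50) = 0.
Each quadratic gives a conjugate pair via the quadratic formula.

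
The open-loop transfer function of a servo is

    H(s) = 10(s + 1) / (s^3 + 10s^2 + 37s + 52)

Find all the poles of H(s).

The poles are the roots of the denominator s^3 + 10s^2 + 37s + 52 = 0.
Trying s = -4: the polynomial evaluates to 0, so (s + 4) is a factor.
Dividing out leaves s^2 + 6s + 13 = 0.
The quadratic formula then gives s = -3 ± 2j.

s = -3 ± 2j, -4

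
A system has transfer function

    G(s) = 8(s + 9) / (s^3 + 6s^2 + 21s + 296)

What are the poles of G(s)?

s = -8, 1 ± 6j

The poles are the roots of the denominator s^3 + 6s^2 + 21s + 296 = 0.
Trying s = -8: the polynomial evaluates to 0, so (s + 8) is a factor.
Dividing out leaves s^2 - 2s + 37 = 0.
The quadratic formula then gives s = 1 ± 6j.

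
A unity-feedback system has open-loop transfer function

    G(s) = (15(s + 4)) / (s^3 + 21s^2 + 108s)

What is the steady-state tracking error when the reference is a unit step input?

e_ss = 0

G(s) has one pole at the origin.
This is a Type 1 system; for a step input the steady-state error is zero.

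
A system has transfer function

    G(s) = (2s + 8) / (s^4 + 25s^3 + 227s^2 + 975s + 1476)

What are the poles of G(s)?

s = -5 ± 4j, -12, -3

The poles are the roots of the denominator s^4 + 25s^3 + 227s^2 + 975s + 1476 = 0.
Trying s = -12: the polynomial evaluates to 0, so (s + 12) is a factor.
Dividing out leaves s^3 + 13s^2 + 71s + 123 = 0.
This factors further as (s^2 + 10s + 41)(s + 3) = 0.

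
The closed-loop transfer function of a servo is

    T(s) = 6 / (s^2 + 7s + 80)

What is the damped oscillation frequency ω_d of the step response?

ω_d ≈ 8.231 rad/s

Comparing s^2 + 7s + 80 to s^2 + 2ζωₙs + ωₙ²: ωₙ = √80 ≈ 8.944 rad/s and ζ = 7/(2·√80) ≈ 0.3913.
ζωₙ = 7/2 = 3.5, so ω_d = ωₙ√(1−ζ²) = √(ωₙ² − (ζωₙ)²) = √(80 − 3.5²) = √67.75 ≈ 8.231 rad/s.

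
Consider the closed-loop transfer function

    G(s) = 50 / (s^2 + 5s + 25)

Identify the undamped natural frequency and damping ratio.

Compare the denominator to the standard form s^2 + 2ζωₙs + ωₙ².
ωₙ² = 25, so ωₙ = 5 rad/s.
2ζωₙ = 5, so ζ = 5/(2·5) = 0.5.

ωₙ = 5 rad/s, ζ = 0.5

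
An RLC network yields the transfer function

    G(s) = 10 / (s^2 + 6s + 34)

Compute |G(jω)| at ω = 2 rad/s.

Substitute s = j2: numerator = 10, denominator = 30 + j12.
|G(j2)| = |10| / |30 + j12| = 10 / 32.311 ≈ 0.3095.

|G(j2)| ≈ 0.3095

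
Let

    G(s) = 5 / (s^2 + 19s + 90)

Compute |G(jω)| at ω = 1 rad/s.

Substitute s = j1: numerator = 5, denominator = 89 + j19.
|G(j1)| = |5| / |89 + j19| = 5 / 91.005 ≈ 0.05494.

|G(j1)| ≈ 0.05494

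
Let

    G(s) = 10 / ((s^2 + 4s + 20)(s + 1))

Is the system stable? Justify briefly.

stable

The poles can be read from the denominator factors: s = -2 + 4j, -2 - 4j, -1.
Since all poles lie strictly in the left half-plane, the system is stable.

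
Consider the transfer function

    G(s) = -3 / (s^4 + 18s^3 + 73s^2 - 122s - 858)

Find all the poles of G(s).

The poles are the roots of the denominator s^4 + 18s^3 + 73s^2 - 122s - 858 = 0.
Trying s = 3: the polynomial evaluates to 0, so (s - 3) is a factor.
Dividing out leaves s^3 + 21s^2 + 136s + 286 = 0.
This factors further as (s^2 + 10s + 26)(s + 11) = 0.

s = 3, -5 ± j, -11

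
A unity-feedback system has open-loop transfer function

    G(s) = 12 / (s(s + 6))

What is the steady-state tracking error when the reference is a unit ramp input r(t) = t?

G(s) has one pole at the origin.
This is a Type 1 system. Kv = lim_{s→0} s·G(s) = 12/6 = 2.
e_ss = 1/Kv = 1/(2) = 1/2 ≈ 0.5000.

e_ss = 0.5000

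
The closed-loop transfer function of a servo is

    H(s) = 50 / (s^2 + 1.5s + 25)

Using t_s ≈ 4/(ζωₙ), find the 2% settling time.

Comparing s^2 + 1.5s + 25 to s^2 + 2ζωₙs + ωₙ²: ωₙ = 5 rad/s and ζ = 1.5/(2·5) = 0.15.
ζωₙ = 1.5/2 = 0.75, so t_s ≈ 4/(ζωₙ) = 4/0.75 ≈ 5.333 s.

t_s ≈ 5.333 s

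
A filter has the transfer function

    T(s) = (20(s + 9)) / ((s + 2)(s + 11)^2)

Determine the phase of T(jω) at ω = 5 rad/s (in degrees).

At s = j5: numerator = 180 + j100, denominator = -358 + j700.
∠T = ∠num − ∠den = 29.055° − (117.09°) = -88.03°.

∠T(j5) ≈ -88.03°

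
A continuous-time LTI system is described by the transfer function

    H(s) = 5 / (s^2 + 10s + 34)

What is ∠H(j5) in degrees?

At s = j5: numerator = 5, denominator = 9 + j50.
∠H = ∠num − ∠den = 0° − (79.796°) = -79.80°.

∠H(j5) ≈ -79.80°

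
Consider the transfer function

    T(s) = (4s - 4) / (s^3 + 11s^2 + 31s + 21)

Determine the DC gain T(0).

T(0) = -4/21 ≈ -0.1905

Set s = 0: T(0) = (-4) / (21) = -4/21.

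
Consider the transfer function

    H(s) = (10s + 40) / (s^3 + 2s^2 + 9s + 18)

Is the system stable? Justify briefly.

The denominator s^3 + 2s^2 + 9s + 18 factors as (s^2 + 9)(s + 2), giving poles at s = ±3j, -2.
Since the simple pole(s) at s = 3j, -3j lie on the jω-axis with none in the right half-plane, the system is marginally stable.

marginally stable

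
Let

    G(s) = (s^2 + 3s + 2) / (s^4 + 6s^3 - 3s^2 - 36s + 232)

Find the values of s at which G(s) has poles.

s = 2 ± 2j, -5 ± 2j

The poles are the roots of the denominator s^4 + 6s^3 - 3s^2 - 36s + 232 = 0.
No real roots exist; factor into two real quadratics: (s^2 - 4s + 8)(s^2 + 10s + 29) = 0.
Each quadratic gives a conjugate pair via the quadratic formula.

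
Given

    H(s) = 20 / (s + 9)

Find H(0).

Set s = 0: H(0) = (20) / (9) = 20/9.

H(0) = 20/9 ≈ 2.222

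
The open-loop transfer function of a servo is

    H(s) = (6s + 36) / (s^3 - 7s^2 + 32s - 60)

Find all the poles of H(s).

The poles are the roots of the denominator s^3 - 7s^2 + 32s - 60 = 0.
Trying s = 3: the polynomial evaluates to 0, so (s - 3) is a factor.
Dividing out leaves s^2 - 4s + 20 = 0.
The quadratic formula then gives s = 2 ± 4j.

s = 3, 2 + 4j, 2 - 4j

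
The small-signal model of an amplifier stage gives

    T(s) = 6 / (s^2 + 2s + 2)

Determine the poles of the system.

s = -1 + j, -1 - j

The poles are the roots of the denominator s^2 + 2s + 2 = 0.
Using the quadratic formula: s = (-2 ± √(-4))/2 = -1 ± 1j.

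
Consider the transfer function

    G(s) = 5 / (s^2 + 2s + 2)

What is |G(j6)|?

|G(j6)| ≈ 0.1387

Substitute s = j6: numerator = 5, denominator = -34 + j12.
|G(j6)| = |5| / |-34 + j12| = 5 / 36.056 ≈ 0.1387.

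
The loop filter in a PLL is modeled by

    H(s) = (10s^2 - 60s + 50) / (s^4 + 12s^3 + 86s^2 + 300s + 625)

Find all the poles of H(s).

s = -3 + 4j, -3 - 4j, -3 + 4j, -3 - 4j

The poles are the roots of the denominator s^4 + 12s^3 + 86s^2 + 300s + 625 = 0.
No real roots exist; factor into two real quadratics: (s^2 + 6s + 25)(s^2 + 6s + 25) = 0.
Each quadratic gives a conjugate pair via the quadratic formula.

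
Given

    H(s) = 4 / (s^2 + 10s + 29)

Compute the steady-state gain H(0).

H(0) = 4/29 ≈ 0.1379

At s = 0 each factor (s + a) contributes a and each (s^2 + bs + c) contributes c.
H(0) = 4·1 / ((29)) = 4/29 = 4/29.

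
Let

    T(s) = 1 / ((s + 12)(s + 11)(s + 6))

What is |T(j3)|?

Substitute s = j3: numerator = 1, denominator = 531 + j783.
|T(j3)| = |1| / |531 + j783| = 1 / 946.07 ≈ 0.001057.

|T(j3)| ≈ 0.001057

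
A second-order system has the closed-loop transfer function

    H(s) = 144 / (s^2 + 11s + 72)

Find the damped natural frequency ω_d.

Comparing s^2 + 11s + 72 to s^2 + 2ζωₙs + ωₙ²: ωₙ = √72 ≈ 8.485 rad/s and ζ = 11/(2·√72) ≈ 0.6482.
ζωₙ = 11/2 = 5.5, so ω_d = ωₙ√(1−ζ²) = √(ωₙ² − (ζωₙ)²) = √(72 − 5.5²) = √41.75 ≈ 6.461 rad/s.

ω_d ≈ 6.461 rad/s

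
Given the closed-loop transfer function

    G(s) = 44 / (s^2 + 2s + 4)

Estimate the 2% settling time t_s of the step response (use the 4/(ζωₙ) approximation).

Comparing s^2 + 2s + 4 to s^2 + 2ζωₙs + ωₙ²: ωₙ = 2 rad/s and ζ = 2/(2·2) = 0.5.
ζωₙ = 2/2 = 1, so t_s ≈ 4/(ζωₙ) = 4/1 = 4 s.

t_s ≈ 4 s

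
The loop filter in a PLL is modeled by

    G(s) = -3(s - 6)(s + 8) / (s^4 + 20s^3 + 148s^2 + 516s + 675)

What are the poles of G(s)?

s = -4 ± 3j, -9, -3

The poles are the roots of the denominator s^4 + 20s^3 + 148s^2 + 516s + 675 = 0.
Trying s = -9: the polynomial evaluates to 0, so (s + 9) is a factor.
Dividing out leaves s^3 + 11s^2 + 49s + 75 = 0.
This factors further as (s^2 + 8s + 25)(s + 3) = 0.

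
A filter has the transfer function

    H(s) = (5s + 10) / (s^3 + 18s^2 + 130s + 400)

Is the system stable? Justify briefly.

The denominator s^3 + 18s^2 + 130s + 400 factors as (s + 8)(s^2 + 10s + 50), giving poles at s = -8, -5 ± 5j.
Since all poles lie strictly in the left half-plane, the system is stable.

stable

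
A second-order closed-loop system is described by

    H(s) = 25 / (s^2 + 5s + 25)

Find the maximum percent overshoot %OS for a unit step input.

Comparing s^2 + 5s + 25 to s^2 + 2ζωₙs + ωₙ²: ωₙ = 5 rad/s and ζ = 5/(2·5) = 0.5.
%OS = 100·exp(−πζ/√(1−ζ²)) = 100·exp(−π·0.5/√(1−0.5²)) ≈ 16.3%.

%OS ≈ 16.3%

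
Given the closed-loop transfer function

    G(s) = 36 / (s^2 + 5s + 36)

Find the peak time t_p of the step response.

Comparing s^2 + 5s + 36 to s^2 + 2ζωₙs + ωₙ²: ωₙ = 6 rad/s and ζ = 5/(2·6) ≈ 0.4167.
ζωₙ = 5/2 = 2.5, so ω_d = ωₙ√(1−ζ²) = √(ωₙ² − (ζωₙ)²) = √(36 − 2.5²) = √29.75 ≈ 5.454 rad/s.
t_p = π/ω_d = π/5.454 ≈ 0.5760 s.

t_p ≈ 0.5760 s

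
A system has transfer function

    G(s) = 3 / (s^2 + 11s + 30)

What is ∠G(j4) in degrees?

At s = j4: numerator = 3, denominator = 14 + j44.
∠G = ∠num − ∠den = 0° − (72.350°) = -72.35°.

∠G(j4) ≈ -72.35°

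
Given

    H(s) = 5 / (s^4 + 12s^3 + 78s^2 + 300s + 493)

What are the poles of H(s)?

s = -4 + j, -4 - j, -2 + 5j, -2 - 5j

The poles are the roots of the denominator s^4 + 12s^3 + 78s^2 + 300s + 493 = 0.
No real roots exist; factor into two real quadratics: (s^2 + 8s + 17)(s^2 + 4s + 29) = 0.
Each quadratic gives a conjugate pair via the quadratic formula.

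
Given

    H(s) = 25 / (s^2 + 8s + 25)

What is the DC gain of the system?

H(0) = 1

At s = 0 each factor (s + a) contributes a and each (s^2 + bs + c) contributes c.
H(0) = 25·1 / ((25)) = 25/25 = 1.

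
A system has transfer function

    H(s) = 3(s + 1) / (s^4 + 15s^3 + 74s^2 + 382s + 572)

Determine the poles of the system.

s = -1 + 5j, -1 - 5j, -11, -2

The poles are the roots of the denominator s^4 + 15s^3 + 74s^2 + 382s + 572 = 0.
Trying s = -11: the polynomial evaluates to 0, so (s + 11) is a factor.
Dividing out leaves s^3 + 4s^2 + 30s + 52 = 0.
This factors further as (s^2 + 2s + 26)(s + 2) = 0.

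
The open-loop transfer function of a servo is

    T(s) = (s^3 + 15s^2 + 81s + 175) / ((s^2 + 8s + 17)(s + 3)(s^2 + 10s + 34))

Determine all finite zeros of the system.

Set the numerator to zero: s^3 + 15s^2 + 81s + 175 = 0.
Factoring: (s^2 + 8s + 25)(s + 7) = 0.

s = -4 ± 3j, -7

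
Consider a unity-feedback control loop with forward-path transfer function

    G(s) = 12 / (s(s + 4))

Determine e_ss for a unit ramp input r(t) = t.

e_ss = 0.3333

G(s) has one pole at the origin.
This is a Type 1 system. Kv = lim_{s→0} s·G(s) = 12/4 = 3.
e_ss = 1/Kv = 1/(3) = 1/3 ≈ 0.3333.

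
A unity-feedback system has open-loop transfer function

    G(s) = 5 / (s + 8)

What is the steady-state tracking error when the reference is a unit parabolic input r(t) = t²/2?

G(s) has no poles at the origin.
This is a Type 0 system; Ka = lim_{s→0} s^2·G(s) = 0, so the steady-state error for a parabola input is infinite.

e_ss = ∞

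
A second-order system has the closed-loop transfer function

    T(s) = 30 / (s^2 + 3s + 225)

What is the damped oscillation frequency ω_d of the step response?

ω_d ≈ 14.92 rad/s

Comparing s^2 + 3s + 225 to s^2 + 2ζωₙs + ωₙ²: ωₙ = 15 rad/s and ζ = 3/(2·15) = 0.1.
ζωₙ = 3/2 = 1.5, so ω_d = ωₙ√(1−ζ²) = √(ωₙ² − (ζωₙ)²) = √(225 − 1.5²) = √222.75 ≈ 14.92 rad/s.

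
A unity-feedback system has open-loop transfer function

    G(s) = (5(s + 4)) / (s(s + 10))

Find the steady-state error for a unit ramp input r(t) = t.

G(s) has one pole at the origin.
This is a Type 1 system. Kv = lim_{s→0} s·G(s) = 20/10 = 2.
e_ss = 1/Kv = 1/(2) = 1/2 ≈ 0.5000.

e_ss = 0.5000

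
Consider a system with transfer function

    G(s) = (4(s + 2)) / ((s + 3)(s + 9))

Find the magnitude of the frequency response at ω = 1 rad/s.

Substitute s = j1: numerator = 8 + j4, denominator = 26 + j12.
|G(j1)| = |8 + j4| / |26 + j12| = 8.9443 / 28.636 ≈ 0.3123.

|G(j1)| ≈ 0.3123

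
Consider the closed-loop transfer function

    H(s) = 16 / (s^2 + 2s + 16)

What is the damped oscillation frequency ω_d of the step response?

ω_d ≈ 3.873 rad/s

Comparing s^2 + 2s + 16 to s^2 + 2ζωₙs + ωₙ²: ωₙ = 4 rad/s and ζ = 2/(2·4) = 0.25.
ζωₙ = 2/2 = 1, so ω_d = ωₙ√(1−ζ²) = √(ωₙ² − (ζωₙ)²) = √(16 − 1²) = √15 ≈ 3.873 rad/s.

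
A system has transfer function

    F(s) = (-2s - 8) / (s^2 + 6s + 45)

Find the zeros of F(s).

s = -4

Set the numerator to zero: -2s - 8 = 0, i.e. -2·(s + 4) = 0.
So s = -4.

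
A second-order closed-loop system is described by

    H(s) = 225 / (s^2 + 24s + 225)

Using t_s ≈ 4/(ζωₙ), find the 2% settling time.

t_s ≈ 0.3333 s

Comparing s^2 + 24s + 225 to s^2 + 2ζωₙs + ωₙ²: ωₙ = 15 rad/s and ζ = 24/(2·15) = 0.8.
ζωₙ = 24/2 = 12, so t_s ≈ 4/(ζωₙ) = 4/12 ≈ 0.3333 s.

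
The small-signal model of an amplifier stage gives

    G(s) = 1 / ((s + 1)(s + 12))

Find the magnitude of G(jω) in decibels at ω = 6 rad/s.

Substitute s = j6: numerator = 1, denominator = -24 + j78.
|G(j6)| = |1| / |-24 + j78| = 1 / 81.609 ≈ 0.01225.
In decibels: 20·log₁₀(0.01225) ≈ -38.2 dB.

|G(j6)|_dB ≈ -38.2 dB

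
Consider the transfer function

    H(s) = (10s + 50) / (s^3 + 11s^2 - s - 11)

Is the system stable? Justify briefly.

unstable

The denominator s^3 + 11s^2 - s - 11 factors as (s - 1)(s + 1)(s + 11), giving poles at s = 1, -1, -11.
Since the pole(s) at s = 1 lie in the right half-plane, the system is unstable.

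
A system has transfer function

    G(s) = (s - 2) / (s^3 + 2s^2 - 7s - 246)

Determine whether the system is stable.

The denominator s^3 + 2s^2 - 7s - 246 factors as (s - 6)(s^2 + 8s + 41), giving poles at s = 6, -4 + 5j, -4 - 5j.
Since the pole(s) at s = 6 lie in the right half-plane, the system is unstable.

unstable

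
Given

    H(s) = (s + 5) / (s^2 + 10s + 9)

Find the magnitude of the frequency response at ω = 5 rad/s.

Substitute s = j5: numerator = 5 + j5, denominator = -16 + j50.
|H(j5)| = |5 + j5| / |-16 + j50| = 7.0711 / 52.498 ≈ 0.1347.

|H(j5)| ≈ 0.1347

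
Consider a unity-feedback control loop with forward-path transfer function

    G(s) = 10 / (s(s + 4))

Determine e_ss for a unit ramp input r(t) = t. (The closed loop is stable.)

e_ss = 0.4000

G(s) has one pole at the origin.
This is a Type 1 system. Kv = lim_{s→0} s·G(s) = 10/4 = 5/2.
e_ss = 1/Kv = 1/(5/2) = 2/5 ≈ 0.4000.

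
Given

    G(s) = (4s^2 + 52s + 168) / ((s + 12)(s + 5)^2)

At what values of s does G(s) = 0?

Set the numerator to zero: 4s^2 + 52s + 168 = 0, i.e. 4·(s^2 + 13s + 42) = 0.
Factoring: (s + 6)(s + 7) = 0.

s = -6, -7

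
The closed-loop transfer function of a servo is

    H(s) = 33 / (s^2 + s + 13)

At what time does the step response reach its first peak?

Comparing s^2 + s + 13 to s^2 + 2ζωₙs + ωₙ²: ωₙ = √13 ≈ 3.606 rad/s and ζ = 1/(2·√13) ≈ 0.1387.
ζωₙ = 1/2 = 0.5, so ω_d = ωₙ√(1−ζ²) = √(ωₙ² − (ζωₙ)²) = √(13 − 0.5²) = √12.75 ≈ 3.571 rad/s.
t_p = π/ω_d = π/3.571 ≈ 0.8798 s.

t_p ≈ 0.8798 s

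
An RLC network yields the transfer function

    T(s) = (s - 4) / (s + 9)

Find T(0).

T(0) = -4/9 ≈ -0.4444

Set s = 0: T(0) = (-4) / (9) = -4/9.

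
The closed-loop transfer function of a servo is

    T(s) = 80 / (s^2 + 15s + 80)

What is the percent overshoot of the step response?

Comparing s^2 + 15s + 80 to s^2 + 2ζωₙs + ωₙ²: ωₙ = √80 ≈ 8.944 rad/s and ζ = 15/(2·√80) ≈ 0.8385.
%OS = 100·exp(−πζ/√(1−ζ²)) = 100·exp(−π·0.8385/√(1−0.8385²)) ≈ 0.795%.

%OS ≈ 0.795%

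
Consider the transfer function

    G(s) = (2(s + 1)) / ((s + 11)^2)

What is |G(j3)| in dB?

Substitute s = j3: numerator = 2 + j6, denominator = 112 + j66.
|G(j3)| = |2 + j6| / |112 + j66| = 6.3246 / 130 ≈ 0.04865.
In decibels: 20·log₁₀(0.04865) ≈ -26.3 dB.

|G(j3)|_dB ≈ -26.3 dB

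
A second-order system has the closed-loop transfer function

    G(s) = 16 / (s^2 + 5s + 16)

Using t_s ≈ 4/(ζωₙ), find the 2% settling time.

Comparing s^2 + 5s + 16 to s^2 + 2ζωₙs + ωₙ²: ωₙ = 4 rad/s and ζ = 5/(2·4) = 0.625.
ζωₙ = 5/2 = 2.5, so t_s ≈ 4/(ζωₙ) = 4/2.5 = 1.600 s.

t_s ≈ 1.600 s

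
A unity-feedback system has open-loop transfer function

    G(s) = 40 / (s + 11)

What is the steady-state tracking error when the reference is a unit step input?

e_ss = 0.2157

G(s) has no poles at the origin.
This is a Type 0 system. Kp = lim_{s→0} G(s) = 40/11.
e_ss = 1/(1 + Kp) = 1/(1 + 40/11) = 11/51 ≈ 0.2157.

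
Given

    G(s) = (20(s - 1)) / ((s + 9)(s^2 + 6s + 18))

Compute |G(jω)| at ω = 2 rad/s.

|G(j2)| ≈ 0.2631

Substitute s = j2: numerator = -20 + j40, denominator = 102 + j136.
|G(j2)| = |-20 + j40| / |102 + j136| = 44.721 / 170 ≈ 0.2631.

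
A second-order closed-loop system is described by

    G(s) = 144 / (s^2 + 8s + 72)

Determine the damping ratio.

ζ ≈ 0.4714

Compare the denominator to the standard form s^2 + 2ζωₙs + ωₙ².
ωₙ² = 72, so ωₙ = √72 ≈ 8.485 rad/s.
2ζωₙ = 8, so ζ = 8/(2·√72) ≈ 0.4714.
With ζ = 0.4714 the response is underdamped.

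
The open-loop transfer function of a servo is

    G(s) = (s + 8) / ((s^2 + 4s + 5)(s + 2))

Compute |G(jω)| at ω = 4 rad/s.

|G(j4)| ≈ 0.1030

Substitute s = j4: numerator = 8 + j4, denominator = -86 - j12.
|G(j4)| = |8 + j4| / |-86 - j12| = 8.9443 / 86.833 ≈ 0.1030.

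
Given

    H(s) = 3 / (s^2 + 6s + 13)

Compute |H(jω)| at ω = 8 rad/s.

Substitute s = j8: numerator = 3, denominator = -51 + j48.
|H(j8)| = |3| / |-51 + j48| = 3 / 70.036 ≈ 0.04284.

|H(j8)| ≈ 0.04284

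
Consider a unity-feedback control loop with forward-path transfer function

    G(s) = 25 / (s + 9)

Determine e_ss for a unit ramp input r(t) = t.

e_ss = ∞

G(s) has no poles at the origin.
This is a Type 0 system; Kv = lim_{s→0} s·G(s) = 0, so the steady-state error for a ramp input is infinite.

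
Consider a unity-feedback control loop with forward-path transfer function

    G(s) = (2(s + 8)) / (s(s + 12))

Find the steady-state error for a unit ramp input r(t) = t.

G(s) has one pole at the origin.
This is a Type 1 system. Kv = lim_{s→0} s·G(s) = 16/12 = 4/3.
e_ss = 1/Kv = 1/(4/3) = 3/4 ≈ 0.7500.

e_ss = 0.7500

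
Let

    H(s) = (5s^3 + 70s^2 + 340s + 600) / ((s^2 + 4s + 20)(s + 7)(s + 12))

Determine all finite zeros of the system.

s = -4 ± 2j, -6

Set the numerator to zero: 5s^3 + 70s^2 + 340s + 600 = 0, i.e. 5·(s^3 + 14s^2 + 68s + 120) = 0.
Factoring: (s^2 + 8s + 20)(s + 6) = 0.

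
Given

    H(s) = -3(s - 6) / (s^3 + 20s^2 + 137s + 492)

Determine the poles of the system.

s = -4 + 5j, -4 - 5j, -12

The poles are the roots of the denominator s^3 + 20s^2 + 137s + 492 = 0.
Trying s = -12: the polynomial evaluates to 0, so (s + 12) is a factor.
Dividing out leaves s^2 + 8s + 41 = 0.
The quadratic formula then gives s = -4 ± 5j.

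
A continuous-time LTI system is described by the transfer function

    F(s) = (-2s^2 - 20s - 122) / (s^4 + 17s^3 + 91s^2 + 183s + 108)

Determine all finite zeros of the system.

s = -5 ± 6j

Set the numerator to zero: -2s^2 - 20s - 122 = 0, i.e. -2·(s^2 + 10s + 61) = 0.
Factoring: (s^2 + 10s + 61) = 0.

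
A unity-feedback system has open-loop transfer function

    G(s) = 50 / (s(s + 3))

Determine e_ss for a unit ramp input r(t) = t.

G(s) has one pole at the origin.
This is a Type 1 system. Kv = lim_{s→0} s·G(s) = 50/3.
e_ss = 1/Kv = 1/(50/3) = 3/50 ≈ 0.06000.

e_ss = 0.06000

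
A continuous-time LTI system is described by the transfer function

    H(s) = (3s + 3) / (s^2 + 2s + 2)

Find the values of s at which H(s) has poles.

s = -1 + j, -1 - j

The poles are the roots of the denominator s^2 + 2s + 2 = 0.
Using the quadratic formula: s = (-2 ± √(-4))/2 = -1 ± 1j.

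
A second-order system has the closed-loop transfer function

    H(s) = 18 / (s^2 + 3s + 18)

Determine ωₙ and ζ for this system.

Compare the denominator to the standard form s^2 + 2ζωₙs + ωₙ².
ωₙ² = 18, so ωₙ = √18 ≈ 4.243 rad/s.
2ζωₙ = 3, so ζ = 3/(2·√18) ≈ 0.3536.

ωₙ ≈ 4.243 rad/s, ζ ≈ 0.3536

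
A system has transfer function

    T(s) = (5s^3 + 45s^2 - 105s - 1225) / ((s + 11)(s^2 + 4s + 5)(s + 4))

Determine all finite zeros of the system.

Set the numerator to zero: 5s^3 + 45s^2 - 105s - 1225 = 0, i.e. 5·(s^3 + 9s^2 - 21s - 245) = 0.
Factoring: (s - 5)(s + 7)^2 = 0.

s = 5, -7, -7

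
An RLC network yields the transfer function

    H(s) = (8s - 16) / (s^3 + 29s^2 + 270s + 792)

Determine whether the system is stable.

The denominator s^3 + 29s^2 + 270s + 792 factors as (s + 12)(s + 6)(s + 11), giving poles at s = -12, -6, -11.
Since all poles lie strictly in the left half-plane, the system is stable.

stable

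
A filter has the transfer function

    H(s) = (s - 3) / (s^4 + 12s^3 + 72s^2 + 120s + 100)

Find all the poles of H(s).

s = -1 + j, -1 - j, -5 + 5j, -5 - 5j

The poles are the roots of the denominator s^4 + 12s^3 + 72s^2 + 120s + 100 = 0.
No real roots exist; factor into two real quadratics: (s^2 + 2s + 2)(s^2 + 10s + 50) = 0.
Each quadratic gives a conjugate pair via the quadratic formula.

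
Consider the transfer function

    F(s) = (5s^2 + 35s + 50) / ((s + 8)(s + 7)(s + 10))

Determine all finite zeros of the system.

s = -5, -2

Set the numerator to zero: 5s^2 + 35s + 50 = 0, i.e. 5·(s^2 + 7s + 10) = 0.
Factoring: (s + 5)(s + 2) = 0.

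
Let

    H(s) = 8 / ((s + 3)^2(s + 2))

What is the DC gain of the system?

H(0) = 4/9 ≈ 0.4444

Set s = 0: H(0) = (8) / (18) = 4/9.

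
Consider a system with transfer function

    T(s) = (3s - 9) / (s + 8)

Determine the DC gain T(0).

Set s = 0: T(0) = (-9) / (8) = -9/8.

T(0) = -9/8 ≈ -1.125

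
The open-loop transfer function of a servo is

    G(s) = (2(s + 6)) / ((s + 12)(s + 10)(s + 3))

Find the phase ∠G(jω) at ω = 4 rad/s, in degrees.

At s = j4: numerator = 12 + j8, denominator = -40 + j680.
∠G = ∠num − ∠den = 33.690° − (93.366°) = -59.68°.

∠G(j4) ≈ -59.68°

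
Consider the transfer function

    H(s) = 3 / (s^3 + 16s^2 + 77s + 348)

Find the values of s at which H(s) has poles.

The poles are the roots of the denominator s^3 + 16s^2 + 77s + 348 = 0.
Trying s = -12: the polynomial evaluates to 0, so (s + 12) is a factor.
Dividing out leaves s^2 + 4s + 29 = 0.
The quadratic formula then gives s = -2 ± 5j.

s = -2 + 5j, -2 - 5j, -12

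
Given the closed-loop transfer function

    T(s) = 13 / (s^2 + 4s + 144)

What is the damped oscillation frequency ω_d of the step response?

Comparing s^2 + 4s + 144 to s^2 + 2ζωₙs + ωₙ²: ωₙ = 12 rad/s and ζ = 4/(2·12) ≈ 0.1667.
ζωₙ = 4/2 = 2, so ω_d = ωₙ√(1−ζ²) = √(ωₙ² − (ζωₙ)²) = √(144 − 2²) = √140 ≈ 11.83 rad/s.

ω_d ≈ 11.83 rad/s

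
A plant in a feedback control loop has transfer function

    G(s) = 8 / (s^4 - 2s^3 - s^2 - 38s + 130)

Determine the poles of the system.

s = -2 + 3j, -2 - 3j, 3 + j, 3 - j

The poles are the roots of the denominator s^4 - 2s^3 - s^2 - 38s + 130 = 0.
No real roots exist; factor into two real quadratics: (s^2 + 4s + 13)(s^2 - 6s + 10) = 0.
Each quadratic gives a conjugate pair via the quadratic formula.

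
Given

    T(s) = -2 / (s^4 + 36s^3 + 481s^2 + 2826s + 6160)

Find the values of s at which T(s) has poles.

s = -10, -11, -8, -7

The poles are the roots of the denominator s^4 + 36s^3 + 481s^2 + 2826s + 6160 = 0.
Trying s = -10: the polynomial evaluates to 0, so (s + 10) is a factor.
Dividing out leaves s^3 + 26s^2 + 221s + 616 = 0.
This factors further as (s + 11)(s + 8)(s + 7) = 0.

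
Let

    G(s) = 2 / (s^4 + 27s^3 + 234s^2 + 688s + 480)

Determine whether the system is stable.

stable

The denominator s^4 + 27s^3 + 234s^2 + 688s + 480 factors as (s + 4)(s + 12)(s + 10)(s + 1), giving poles at s = -4, -12, -10, -1.
Since all poles lie strictly in the left half-plane, the system is stable.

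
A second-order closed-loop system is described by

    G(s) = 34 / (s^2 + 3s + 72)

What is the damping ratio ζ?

Compare the denominator to the standard form s^2 + 2ζωₙs + ωₙ².
ωₙ² = 72, so ωₙ = √72 ≈ 8.485 rad/s.
2ζωₙ = 3, so ζ = 3/(2·√72) ≈ 0.1768.

ζ ≈ 0.1768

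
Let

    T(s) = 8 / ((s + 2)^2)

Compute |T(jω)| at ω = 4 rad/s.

Substitute s = j4: numerator = 8, denominator = -12 + j16.
|T(j4)| = |8| / |-12 + j16| = 8 / 20 = 0.4000.

|T(j4)| = 0.4000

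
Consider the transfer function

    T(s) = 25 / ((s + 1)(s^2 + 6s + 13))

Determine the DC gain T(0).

T(0) = 25/13 ≈ 1.923

At s = 0 each factor (s + a) contributes a and each (s^2 + bs + c) contributes c.
T(0) = 25·1 / ((1) · (13)) = 25/13 = 25/13.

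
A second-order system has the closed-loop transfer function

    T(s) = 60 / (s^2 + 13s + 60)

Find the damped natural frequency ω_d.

ω_d ≈ 4.213 rad/s

Comparing s^2 + 13s + 60 to s^2 + 2ζωₙs + ωₙ²: ωₙ = √60 ≈ 7.746 rad/s and ζ = 13/(2·√60) ≈ 0.8391.
ζωₙ = 13/2 = 6.5, so ω_d = ωₙ√(1−ζ²) = √(ωₙ² − (ζωₙ)²) = √(60 − 6.5²) = √17.75 ≈ 4.213 rad/s.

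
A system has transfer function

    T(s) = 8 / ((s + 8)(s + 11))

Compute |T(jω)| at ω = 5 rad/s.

Substitute s = j5: numerator = 8, denominator = 63 + j95.
|T(j5)| = |8| / |63 + j95| = 8 / 113.99 ≈ 0.07018.

|T(j5)| ≈ 0.07018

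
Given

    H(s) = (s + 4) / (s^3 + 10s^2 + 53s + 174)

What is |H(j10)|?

|H(j10)| ≈ 0.01133

Substitute s = j10: numerator = 4 + j10, denominator = -826 - j470.
|H(j10)| = |4 + j10| / |-826 - j470| = 10.770 / 950.36 ≈ 0.01133.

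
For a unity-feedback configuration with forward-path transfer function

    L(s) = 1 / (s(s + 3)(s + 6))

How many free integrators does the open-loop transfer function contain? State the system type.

The denominator has 1 factor of s at the origin (free integrator), so this is a Type 1 system.

Type 1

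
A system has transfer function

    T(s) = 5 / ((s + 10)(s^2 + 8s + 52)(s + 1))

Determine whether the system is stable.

The poles can be read from the denominator factors: s = -10, -4 ± 6j, -1.
Since all poles lie strictly in the left half-plane, the system is stable.

stable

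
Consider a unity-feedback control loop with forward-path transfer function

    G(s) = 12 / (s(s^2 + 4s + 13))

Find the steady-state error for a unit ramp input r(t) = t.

G(s) has one pole at the origin.
This is a Type 1 system. Kv = lim_{s→0} s·G(s) = 12/13.
e_ss = 1/Kv = 1/(12/13) = 13/12 ≈ 1.083.

e_ss = 1.083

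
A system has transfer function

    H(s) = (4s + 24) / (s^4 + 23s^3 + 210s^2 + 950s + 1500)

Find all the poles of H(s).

The poles are the roots of the denominator s^4 + 23s^3 + 210s^2 + 950s + 1500 = 0.
Trying s = -3: the polynomial evaluates to 0, so (s + 3) is a factor.
Dividing out leaves s^3 + 20s^2 + 150s + 500 = 0.
This factors further as (s^2 + 10s + 50)(s + 10) = 0.

s = -5 ± 5j, -3, -10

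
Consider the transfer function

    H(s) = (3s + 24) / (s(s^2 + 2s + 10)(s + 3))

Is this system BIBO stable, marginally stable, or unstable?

marginally stable

The poles can be read from the denominator factors: s = 0, -1 + 3j, -1 - 3j, -3.
Since the simple pole(s) at s = 0 lie on the jω-axis with none in the right half-plane, the system is marginally stable.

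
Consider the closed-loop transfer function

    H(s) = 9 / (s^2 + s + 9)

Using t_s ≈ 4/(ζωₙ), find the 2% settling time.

Comparing s^2 + s + 9 to s^2 + 2ζωₙs + ωₙ²: ωₙ = 3 rad/s and ζ = 1/(2·3) ≈ 0.1667.
ζωₙ = 1/2 = 0.5, so t_s ≈ 4/(ζωₙ) = 4/0.5 = 8 s.

t_s ≈ 8 s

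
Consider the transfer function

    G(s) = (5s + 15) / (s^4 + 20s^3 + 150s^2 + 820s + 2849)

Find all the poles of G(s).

The poles are the roots of the denominator s^4 + 20s^3 + 150s^2 + 820s + 2849 = 0.
Trying s = -11: the polynomial evaluates to 0, so (s + 11) is a factor.
Dividing out leaves s^3 + 9s^2 + 51s + 259 = 0.
This factors further as (s^2 + 2s + 37)(s + 7) = 0.

s = -1 + 6j, -1 - 6j, -11, -7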